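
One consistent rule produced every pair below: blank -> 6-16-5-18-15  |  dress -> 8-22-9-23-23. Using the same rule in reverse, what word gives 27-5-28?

b is letter #2 and maps to 6: an offset of 4. The number is (letter's place in the alphabet, a=1) + 4.
Undoing it on 27-5-28: 27→(27−4)÷1=23=w, 5→(5−4)÷1=1=a, 28→(28−4)÷1=24=x.

wax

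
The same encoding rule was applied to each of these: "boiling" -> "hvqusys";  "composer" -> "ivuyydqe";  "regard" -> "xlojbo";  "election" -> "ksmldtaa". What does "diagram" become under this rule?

In boiling: b→h is +6, o→v is +7, i→q is +8, l→u is +9 — the shift increases by 1 each position. Each letter shifts forward by (position + 6), i.e. 6, 7, 8, … — the shift grows by one for each successive letter.
On diagram: d+6=j, i+7=p, a+8=i, g+9=p, r+10=b, a+11=l, m+12=y.

jpipbly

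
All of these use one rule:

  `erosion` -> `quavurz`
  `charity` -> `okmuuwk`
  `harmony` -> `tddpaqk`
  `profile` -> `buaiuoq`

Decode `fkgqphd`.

thunder

Shifts by position in erosion: pos 0: e→q (+12), pos 1: r→u (+3), pos 2: o→a (+12), pos 3: s→v (+3) — repeating every 2. It's a Vigenère-style cipher with numeric key [12,3]: position i shifts by key[i mod 2].
Decoding fkgqphd: f−12=t, k−3=h, g−12=u, q−3=n, p−12=d, h−3=e, d−12=r.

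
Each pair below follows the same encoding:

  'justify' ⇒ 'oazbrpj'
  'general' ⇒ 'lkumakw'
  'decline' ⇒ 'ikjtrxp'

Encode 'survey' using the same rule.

Letter i (0-indexed) is shifted by i+5, so successive shifts are 5, 6, 7, ….
For survey: s+5=x, u+6=a, r+7=y, v+8=d, e+9=n, y+10=i.

xaydni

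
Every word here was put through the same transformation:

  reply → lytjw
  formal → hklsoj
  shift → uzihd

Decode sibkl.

minor

r(17)→l(11) and e(4)→y(24) fit y≡9x+14 (mod 26); the inverse of 9 mod 26 is 3. This is an affine cipher: with a=0,…,z=25, each position x becomes (9x+14) mod 26.
Undoing it on sibkl: s(18)→3·(18−14)≡12=m; i(8)→3·(8−14)≡8=i; b(1)→3·(1−14)≡13=n; k(10)→3·(10−14)≡14=o; l(11)→3·(11−14)≡17=r (all mod 26).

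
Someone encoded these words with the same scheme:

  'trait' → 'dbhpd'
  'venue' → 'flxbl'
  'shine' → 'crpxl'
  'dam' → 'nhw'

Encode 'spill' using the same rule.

czpvv

The shift depends on letter class: consonant t→d is +10, but vowel a→h is +7. The rule splits by letter class: vowels +7, consonants +10.
On spill: s(cons)+10=c, p(cons)+10=z, i(vowel)+7=p, l(cons)+10=v, l(cons)+10=v.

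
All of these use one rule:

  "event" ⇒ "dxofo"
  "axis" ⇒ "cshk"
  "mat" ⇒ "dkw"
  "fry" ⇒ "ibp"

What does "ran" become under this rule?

xkb

The output letters match the input read backwards, each shifted +10: event reversed is tneve. Read the word backwards and shift each letter +10.
Applying it to ran: reverse → nar; then shift: n+10=x, a+10=k, r+10=b.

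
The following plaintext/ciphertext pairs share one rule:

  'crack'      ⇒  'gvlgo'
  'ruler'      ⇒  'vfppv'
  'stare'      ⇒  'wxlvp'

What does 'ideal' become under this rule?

The shift depends on letter class: consonant c→g is +4, but vowel a→l is +11. Two shifts are in play — +11 for a/e/i/o/u, +4 for every other letter.
For ideal: i(vowel)+11=t, d(cons)+4=h, e(vowel)+11=p, a(vowel)+11=l, l(cons)+4=p.

thplp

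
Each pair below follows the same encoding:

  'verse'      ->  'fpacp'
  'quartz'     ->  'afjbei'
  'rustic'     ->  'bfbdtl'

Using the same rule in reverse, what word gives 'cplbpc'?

Shifts by position in verse: pos 0: v→f (+10), pos 1: e→p (+11), pos 2: r→a (+9), pos 3: s→c (+10), pos 4: e→p (+11) — repeating every 3. A repeating key of period 3 is used — shifts +10, +11, +9 over and over.
Decoding cplbpc: c−10=s, p−11=e, l−9=c, b−10=r, p−11=e, c−9=t.

secret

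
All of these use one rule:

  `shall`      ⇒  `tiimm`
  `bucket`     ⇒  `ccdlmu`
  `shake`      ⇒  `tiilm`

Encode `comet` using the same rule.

dwnmu

The shift depends on letter class: consonant s→t is +1, but vowel a→i is +8. The rule splits by letter class: vowels +8, consonants +1.
On comet: c(cons)+1=d, o(vowel)+8=w, m(cons)+1=n, e(vowel)+8=m, t(cons)+1=u.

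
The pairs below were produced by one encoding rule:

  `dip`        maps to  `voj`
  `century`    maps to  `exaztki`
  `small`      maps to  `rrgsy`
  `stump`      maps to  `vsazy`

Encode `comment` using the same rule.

Read the word backwards and shift each letter +6.
Applying it to comment: reverse → tnemmoc; then shift: t+6=z, n+6=t, e+6=k, m+6=s, m+6=s, o+6=u, c+6=i.

ztkssui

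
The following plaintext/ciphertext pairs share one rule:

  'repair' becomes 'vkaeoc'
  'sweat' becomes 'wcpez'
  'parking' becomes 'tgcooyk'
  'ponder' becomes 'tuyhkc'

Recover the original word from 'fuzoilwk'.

Shifts by position in repair: pos 0: r→v (+4), pos 1: e→k (+6), pos 2: p→a (+11), pos 3: a→e (+4), pos 4: i→o (+6), pos 5: r→c (+11) — repeating every 3. The shifts repeat in a cycle of length 3: positions 0,1,… shift by +4, +6, +11, then the pattern repeats.
Undoing it on fuzoilwk: f−4=b, u−6=o, z−11=o, o−4=k, i−6=c, l−11=a, w−4=s, k−6=e.

bookcase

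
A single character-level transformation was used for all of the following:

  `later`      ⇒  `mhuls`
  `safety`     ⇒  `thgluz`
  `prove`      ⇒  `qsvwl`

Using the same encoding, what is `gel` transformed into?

Two shifts are in play — +7 for a/e/i/o/u, +1 for every other letter.
Applying it to gel: g(cons)+1=h, e(vowel)+7=l, l(cons)+1=m.

hlm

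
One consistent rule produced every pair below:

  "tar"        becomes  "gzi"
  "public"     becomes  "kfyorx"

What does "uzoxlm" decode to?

falcon

Each pair mirrors across the alphabet (t↔g, a↔z, r↔i): positions sum to 25. Letters are reflected about the middle of the alphabet (position → 25−position): Atbash.
Reversing it on uzoxlm: u↔f, z↔a, o↔l, x↔c, l↔o, m↔n.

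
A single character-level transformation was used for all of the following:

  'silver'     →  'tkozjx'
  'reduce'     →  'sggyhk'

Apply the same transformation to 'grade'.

htdhj

Each letter shifts forward by (position + 1), i.e. 1, 2, 3, … — the shift grows by one for each successive letter.
Applying it to grade: g+1=h, r+2=t, a+3=d, d+4=h, e+5=j.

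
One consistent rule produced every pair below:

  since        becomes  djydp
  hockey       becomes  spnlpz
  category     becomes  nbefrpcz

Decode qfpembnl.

feedback

Shifts by position in since: pos 0: s→d (+11), pos 1: i→j (+1), pos 2: n→y (+11), pos 3: c→d (+1) — repeating every 2. It's a Vigenère-style cipher with numeric key [11,1]: position i shifts by key[i mod 2].
Reversing it on qfpembnl: q−11=f, f−1=e, p−11=e, e−1=d, m−11=b, b−1=a, n−11=c, l−1=k.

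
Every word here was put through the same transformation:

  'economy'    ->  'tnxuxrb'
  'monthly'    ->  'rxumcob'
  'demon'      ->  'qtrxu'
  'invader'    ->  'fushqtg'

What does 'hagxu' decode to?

e(4)→t(19) and c(2)→n(13) fit y≡3x+7 (mod 26); the inverse of 3 mod 26 is 9. Treating letters as 0–25, the rule is x ↦ 3x + 7 (mod 26).
Undoing it on hagxu: h(7)→9·(7−7)≡0=a; a(0)→9·(0−7)≡15=p; g(6)→9·(6−7)≡17=r; x(23)→9·(23−7)≡14=o; u(20)→9·(20−7)≡13=n (all mod 26).

apron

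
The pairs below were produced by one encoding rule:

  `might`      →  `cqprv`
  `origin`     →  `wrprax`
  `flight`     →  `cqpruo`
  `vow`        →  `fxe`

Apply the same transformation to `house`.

nbdxq

The output letters match the input read backwards, each shifted +9: might reversed is thgim. Read the word backwards and shift each letter +9.
On house: reverse → esuoh; then shift: e+9=n, s+9=b, u+9=d, o+9=x, h+9=q.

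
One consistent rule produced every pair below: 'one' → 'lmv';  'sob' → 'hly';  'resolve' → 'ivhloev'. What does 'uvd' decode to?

Each pair mirrors across the alphabet (o↔l, n↔m, e↔v): positions sum to 25. This is the alphabet-reversal cipher (Atbash): a becomes z, b becomes y, etc.
Undoing it on uvd: u↔f, v↔e, d↔w.

few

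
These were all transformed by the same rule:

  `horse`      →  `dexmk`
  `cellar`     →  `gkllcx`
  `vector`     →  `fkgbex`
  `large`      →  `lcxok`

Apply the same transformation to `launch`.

lcqpgd

h(7)→d(3) and o(14)→e(4) fit y≡15x+2 (mod 26); the inverse of 15 mod 26 is 7. Treating letters as 0–25, the rule is x ↦ 15x + 2 (mod 26).
On launch: l(11)→15·11+2≡11=l; a(0)→15·0+2≡2=c; u(20)→15·20+2≡16=q; n(13)→15·13+2≡15=p; c(2)→15·2+2≡6=g; h(7)→15·7+2≡3=d (all mod 26).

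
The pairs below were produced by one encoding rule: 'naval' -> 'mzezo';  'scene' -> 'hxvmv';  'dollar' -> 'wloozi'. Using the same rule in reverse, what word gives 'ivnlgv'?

Each pair mirrors across the alphabet (n↔m, a↔z, v↔e): positions sum to 25. Letters are reflected about the middle of the alphabet (position → 25−position): Atbash.
Reversing it on ivnlgv: i↔r, v↔e, n↔m, l↔o, g↔t, v↔e.

remote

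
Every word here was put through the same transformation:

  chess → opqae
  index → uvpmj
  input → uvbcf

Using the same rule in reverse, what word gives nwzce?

Shifts by position in chess: pos 0: c→o (+12), pos 1: h→p (+8), pos 2: e→q (+12), pos 3: s→a (+8) — repeating every 2. A repeating key of period 2 is used — shifts +12, +8 over and over.
Undoing it on nwzce: n−12=b, w−8=o, z−12=n, c−8=u, e−12=s.

bonus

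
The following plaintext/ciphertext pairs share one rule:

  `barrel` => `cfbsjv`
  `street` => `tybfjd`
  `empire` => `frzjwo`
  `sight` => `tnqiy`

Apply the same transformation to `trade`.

uwkej

Shifts by position in barrel: pos 0: b→c (+1), pos 1: a→f (+5), pos 2: r→b (+10), pos 3: r→s (+1), pos 4: e→j (+5), pos 5: l→v (+10) — repeating every 3. The shifts repeat in a cycle of length 3: positions 0,1,… shift by +1, +5, +10, then the pattern repeats.
For trade: t+1=u, r+5=w, a+10=k, d+1=e, e+5=j.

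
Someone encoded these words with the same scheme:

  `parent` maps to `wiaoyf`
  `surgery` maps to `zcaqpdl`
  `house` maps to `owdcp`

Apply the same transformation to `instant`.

pvbdlzg

In parent: p→w is +7, a→i is +8, r→a is +9, e→o is +10 — the shift increases by 1 each position. Each letter shifts forward by (position + 7), i.e. 7, 8, 9, … — the shift grows by one for each successive letter.
Applying it to instant: i+7=p, n+8=v, s+9=b, t+10=d, a+11=l, n+12=z, t+13=g.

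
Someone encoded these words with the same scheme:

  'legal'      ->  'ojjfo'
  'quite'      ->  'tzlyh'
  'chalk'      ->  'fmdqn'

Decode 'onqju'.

liner

Shifts by position in legal: pos 0: l→o (+3), pos 1: e→j (+5), pos 2: g→j (+3), pos 3: a→f (+5) — repeating every 2. It's a Vigenère-style cipher with numeric key [3,5]: position i shifts by key[i mod 2].
Reversing it on onqju: o−3=l, n−5=i, q−3=n, j−5=e, u−3=r.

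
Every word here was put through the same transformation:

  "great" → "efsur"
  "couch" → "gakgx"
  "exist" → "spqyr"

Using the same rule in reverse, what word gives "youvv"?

g(6)→e(4) and r(17)→f(5) fit y≡19x+20 (mod 26); the inverse of 19 mod 26 is 11. Each letter's alphabet position (a=0..z=25) is mapped through 19·x+20 mod 26 — an affine cipher.
Decoding youvv: y(24)→11·(24−20)≡18=s; o(14)→11·(14−20)≡12=m; u(20)→11·(20−20)≡0=a; v(21)→11·(21−20)≡11=l; v(21)→11·(21−20)≡11=l (all mod 26).

small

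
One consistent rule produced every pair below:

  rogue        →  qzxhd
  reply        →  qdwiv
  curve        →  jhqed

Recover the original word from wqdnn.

This is an affine cipher: with a=0,…,z=25, each position x becomes (23x+15) mod 26.
Decoding wqdnn: w(22)→17·(22−15)≡15=p; q(16)→17·(16−15)≡17=r; d(3)→17·(3−15)≡4=e; n(13)→17·(13−15)≡18=s; n(13)→17·(13−15)≡18=s (all mod 26).

press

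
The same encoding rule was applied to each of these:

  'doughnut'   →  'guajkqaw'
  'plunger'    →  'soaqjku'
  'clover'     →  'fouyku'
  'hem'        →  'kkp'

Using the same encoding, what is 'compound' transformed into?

fupsuaqg

The shift depends on letter class: consonant d→g is +3, but vowel o→u is +6. The rule splits by letter class: vowels +6, consonants +3.
On compound: c(cons)+3=f, o(vowel)+6=u, m(cons)+3=p, p(cons)+3=s, o(vowel)+6=u, u(vowel)+6=a, n(cons)+3=q, d(cons)+3=g.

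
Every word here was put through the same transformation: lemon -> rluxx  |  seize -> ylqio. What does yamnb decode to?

steer

In lemon: l→r is +6, e→l is +7, m→u is +8, o→x is +9 — the shift increases by 1 each position. Each letter shifts forward by (position + 6), i.e. 6, 7, 8, … — the shift grows by one for each successive letter.
Undoing it on yamnb: y−6=s, a−7=t, m−8=e, n−9=e, b−10=r.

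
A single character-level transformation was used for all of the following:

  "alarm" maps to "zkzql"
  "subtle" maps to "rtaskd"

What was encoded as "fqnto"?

group

Compare letters: a→z is +25, l→k is +25, a→z is +25 — a constant shift. This is a Caesar cipher with shift 25.
Undoing it on fqnto: f−25=g, q−25=r, n−25=o, t−25=u, o−25=p.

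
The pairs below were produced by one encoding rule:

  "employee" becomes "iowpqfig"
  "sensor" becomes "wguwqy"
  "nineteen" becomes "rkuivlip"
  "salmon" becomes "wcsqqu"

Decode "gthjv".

It's a Vigenère-style cipher with numeric key [4,2,7]: position i shifts by key[i mod 3].
Undoing it on gthjv: g−4=c, t−2=r, h−7=a, j−4=f, v−2=t.

craft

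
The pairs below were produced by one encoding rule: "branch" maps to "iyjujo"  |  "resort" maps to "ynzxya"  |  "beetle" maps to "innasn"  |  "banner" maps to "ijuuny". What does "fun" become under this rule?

Two shifts are in play — +9 for a/e/i/o/u, +7 for every other letter.
On fun: f(cons)+7=m, u(vowel)+9=d, n(cons)+7=u.

mdu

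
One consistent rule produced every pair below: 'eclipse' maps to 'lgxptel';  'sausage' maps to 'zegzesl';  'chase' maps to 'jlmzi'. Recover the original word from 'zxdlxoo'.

stretch

Shifts by position in eclipse: pos 0: e→l (+7), pos 1: c→g (+4), pos 2: l→x (+12), pos 3: i→p (+7), pos 4: p→t (+4), pos 5: s→e (+12) — repeating every 3. It's a Vigenère-style cipher with numeric key [7,4,12]: position i shifts by key[i mod 3].
Reversing it on zxdlxoo: z−7=s, x−4=t, d−12=r, l−7=e, x−4=t, o−12=c, o−7=h.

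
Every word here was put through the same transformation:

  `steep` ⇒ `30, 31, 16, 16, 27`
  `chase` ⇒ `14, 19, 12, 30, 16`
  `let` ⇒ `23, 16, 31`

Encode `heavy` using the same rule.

s is letter #19 and maps to 30: an offset of 11. Each letter is replaced by its alphabet position (a=1..z=26) + 11.
Applying it to heavy: h=8→19, e=5→16, a=1→12, v=22→33, y=25→36.

19, 16, 12, 33, 36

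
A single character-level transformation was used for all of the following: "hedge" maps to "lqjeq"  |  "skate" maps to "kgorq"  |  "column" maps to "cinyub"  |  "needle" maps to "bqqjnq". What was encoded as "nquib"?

Each letter's alphabet position (a=0..z=25) is mapped through 7·x+14 mod 26 — an affine cipher.
Reversing it on nquib: n(13)→15·(13−14)≡11=l; q(16)→15·(16−14)≡4=e; u(20)→15·(20−14)≡12=m; i(8)→15·(8−14)≡14=o; b(1)→15·(1−14)≡13=n (all mod 26).

lemon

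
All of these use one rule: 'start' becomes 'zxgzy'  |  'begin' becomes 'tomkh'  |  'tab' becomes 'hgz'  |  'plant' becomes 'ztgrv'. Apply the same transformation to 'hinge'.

kmton

Two steps: reverse the string, then apply a Caesar shift of +6.
On hinge: reverse → egnih; then shift: e+6=k, g+6=m, n+6=t, i+6=o, h+6=n.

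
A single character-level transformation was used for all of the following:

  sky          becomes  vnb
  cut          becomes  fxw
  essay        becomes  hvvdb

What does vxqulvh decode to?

sunrise

Compare letters: s→v is +3, k→n is +3, y→b is +3 — a constant shift. Every letter moves 3 places later in the alphabet, wrapping around z→a.
Reversing it on vxqulvh: v−3=s, x−3=u, q−3=n, u−3=r, l−3=i, v−3=s, h−3=e.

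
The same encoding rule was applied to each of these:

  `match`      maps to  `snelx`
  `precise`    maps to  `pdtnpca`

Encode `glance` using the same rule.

pnylwr

The output letters match the input read backwards, each shifted +11: match reversed is hctam. Read the word backwards and shift each letter +11.
On glance: reverse → ecnalg; then shift: e+11=p, c+11=n, n+11=y, a+11=l, l+11=w, g+11=r.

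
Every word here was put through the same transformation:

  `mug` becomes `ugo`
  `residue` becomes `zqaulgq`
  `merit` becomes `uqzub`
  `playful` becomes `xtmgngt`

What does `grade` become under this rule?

ozmlq

The shift depends on letter class: consonant m→u is +8, but vowel u→g is +12. The rule splits by letter class: vowels +12, consonants +8.
For grade: g(cons)+8=o, r(cons)+8=z, a(vowel)+12=m, d(cons)+8=l, e(vowel)+12=q.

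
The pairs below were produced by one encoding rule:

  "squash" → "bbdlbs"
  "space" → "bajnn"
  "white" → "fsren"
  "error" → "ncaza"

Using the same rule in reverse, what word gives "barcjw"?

spiral

Shifts by position in squash: pos 0: s→b (+9), pos 1: q→b (+11), pos 2: u→d (+9), pos 3: a→l (+11) — repeating every 2. The shifts repeat in a cycle of length 2: positions 0,1,… shift by +9, +11, then the pattern repeats.
Undoing it on barcjw: b−9=s, a−11=p, r−9=i, c−11=r, j−9=a, w−11=l.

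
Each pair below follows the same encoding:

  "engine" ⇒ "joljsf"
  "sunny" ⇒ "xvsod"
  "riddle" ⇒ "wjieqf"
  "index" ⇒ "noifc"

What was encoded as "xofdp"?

snack

Shifts by position in engine: pos 0: e→j (+5), pos 1: n→o (+1), pos 2: g→l (+5), pos 3: i→j (+1) — repeating every 2. It's a Vigenère-style cipher with numeric key [5,1]: position i shifts by key[i mod 2].
Decoding xofdp: x−5=s, o−1=n, f−5=a, d−1=c, p−5=k.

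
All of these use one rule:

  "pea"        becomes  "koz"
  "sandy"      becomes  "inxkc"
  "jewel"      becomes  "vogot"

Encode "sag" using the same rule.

qkc

The output letters match the input read backwards, each shifted +10: pea reversed is aep. Two steps: reverse the string, then apply a Caesar shift of +10.
Applying it to sag: reverse → gas; then shift: g+10=q, a+10=k, s+10=c.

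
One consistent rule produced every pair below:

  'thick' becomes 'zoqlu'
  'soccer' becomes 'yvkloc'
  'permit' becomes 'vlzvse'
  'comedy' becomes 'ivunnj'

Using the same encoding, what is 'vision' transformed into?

In thick: t→z is +6, h→o is +7, i→q is +8, c→l is +9 — the shift increases by 1 each position. The shift increases by 1 at each position, starting from +6: 6, 7, 8, ….
On vision: v+6=b, i+7=p, s+8=a, i+9=r, o+10=y, n+11=y.

bparyy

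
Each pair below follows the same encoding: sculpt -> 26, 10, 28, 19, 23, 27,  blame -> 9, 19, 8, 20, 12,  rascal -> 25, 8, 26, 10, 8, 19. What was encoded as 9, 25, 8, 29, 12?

s is letter #19 and maps to 26: an offset of 7. Letters become their 1-based position plus 7 (so a→8, b→9, …).
Reversing it on 9, 25, 8, 29, 12: 9→(9−7)÷1=2=b, 25→(25−7)÷1=18=r, 8→(8−7)÷1=1=a, 29→(29−7)÷1=22=v, 12→(12−7)÷1=5=e.

brave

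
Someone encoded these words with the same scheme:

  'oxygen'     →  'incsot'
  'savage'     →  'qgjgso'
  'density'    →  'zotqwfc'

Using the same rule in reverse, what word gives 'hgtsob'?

This is an affine cipher: with a=0,…,z=25, each position x becomes (15x+6) mod 26.
Decoding hgtsob: h(7)→7·(7−6)≡7=h; g(6)→7·(6−6)≡0=a; t(19)→7·(19−6)≡13=n; s(18)→7·(18−6)≡6=g; o(14)→7·(14−6)≡4=e; b(1)→7·(1−6)≡17=r (all mod 26).

hanger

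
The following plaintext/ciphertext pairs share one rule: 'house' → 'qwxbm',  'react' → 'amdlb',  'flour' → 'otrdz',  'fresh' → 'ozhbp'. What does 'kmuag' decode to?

berry

A repeating key of period 3 is used — shifts +9, +8, +3 over and over.
Undoing it on kmuag: k−9=b, m−8=e, u−3=r, a−9=r, g−8=y.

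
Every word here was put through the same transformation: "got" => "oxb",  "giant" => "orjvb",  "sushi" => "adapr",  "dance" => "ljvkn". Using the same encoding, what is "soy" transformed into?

axg

The shift depends on letter class: consonant g→o is +8, but vowel o→x is +9. Two shifts are in play — +9 for a/e/i/o/u, +8 for every other letter.
Applying it to soy: s(cons)+8=a, o(vowel)+9=x, y(cons)+8=g.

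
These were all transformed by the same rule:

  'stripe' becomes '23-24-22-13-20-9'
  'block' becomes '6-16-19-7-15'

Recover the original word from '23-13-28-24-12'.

sixth

s is letter #19 and maps to 23: an offset of 4. The number is (letter's place in the alphabet, a=1) + 4.
Reversing it on 23-13-28-24-12: 23→(23−4)÷1=19=s, 13→(13−4)÷1=9=i, 28→(28−4)÷1=24=x, 24→(24−4)÷1=20=t, 12→(12−4)÷1=8=h.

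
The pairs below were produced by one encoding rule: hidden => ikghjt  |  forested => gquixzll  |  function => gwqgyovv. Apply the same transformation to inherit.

jpkiwoa

Letter i (0-indexed) is shifted by i+1, so successive shifts are 1, 2, 3, ….
For inherit: i+1=j, n+2=p, h+3=k, e+4=i, r+5=w, i+6=o, t+7=a.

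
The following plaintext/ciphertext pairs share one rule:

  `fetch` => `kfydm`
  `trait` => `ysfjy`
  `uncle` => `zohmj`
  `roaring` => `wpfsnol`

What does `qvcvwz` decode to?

The shifts repeat in a cycle of length 2: positions 0,1,… shift by +5, +1, then the pattern repeats.
Decoding qvcvwz: q−5=l, v−1=u, c−5=x, v−1=u, w−5=r, z−1=y.

luxury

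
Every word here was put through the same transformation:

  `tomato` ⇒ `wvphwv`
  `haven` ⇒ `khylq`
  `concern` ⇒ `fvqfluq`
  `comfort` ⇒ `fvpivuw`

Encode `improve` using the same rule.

The shift depends on letter class: consonant t→w is +3, but vowel o→v is +7. Two shifts are in play — +7 for a/e/i/o/u, +3 for every other letter.
For improve: i(vowel)+7=p, m(cons)+3=p, p(cons)+3=s, r(cons)+3=u, o(vowel)+7=v, v(cons)+3=y, e(vowel)+7=l.

ppsuvyl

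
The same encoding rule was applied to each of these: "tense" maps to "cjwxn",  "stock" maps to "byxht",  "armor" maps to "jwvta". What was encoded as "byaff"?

straw

A repeating key of period 2 is used — shifts +9, +5 over and over.
Reversing it on byaff: b−9=s, y−5=t, a−9=r, f−5=a, f−9=w.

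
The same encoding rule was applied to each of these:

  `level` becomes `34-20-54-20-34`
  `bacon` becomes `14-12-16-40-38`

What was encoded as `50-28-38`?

tin

The formula is n = 2×(alphabet index, a=1) + 10.
Decoding 50-28-38: 50→(50−10)÷2=20=t, 28→(28−10)÷2=9=i, 38→(38−10)÷2=14=n.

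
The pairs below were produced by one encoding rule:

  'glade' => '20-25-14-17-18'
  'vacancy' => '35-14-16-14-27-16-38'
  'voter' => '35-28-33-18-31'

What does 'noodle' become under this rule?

27-28-28-17-25-18

g is letter #7 and maps to 20: an offset of 13. Letters become their 1-based position plus 13 (so a→14, b→15, …).
Applying it to noodle: n=14→27, o=15→28, o=15→28, d=4→17, l=12→25, e=5→18.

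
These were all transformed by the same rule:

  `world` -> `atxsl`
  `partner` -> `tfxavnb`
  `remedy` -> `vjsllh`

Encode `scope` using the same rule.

whuwm

The shift increases by 1 at each position, starting from +4: 4, 5, 6, ….
Applying it to scope: s+4=w, c+5=h, o+6=u, p+7=w, e+8=m.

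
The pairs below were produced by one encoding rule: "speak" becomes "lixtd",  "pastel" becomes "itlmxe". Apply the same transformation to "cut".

Compare letters: s→l is +19, p→i is +19, e→x is +19 — a constant shift. It's a constant shift of +19 (ROT19).
Applying it to cut: c+19=v, u+19=n, t+19=m.

vnm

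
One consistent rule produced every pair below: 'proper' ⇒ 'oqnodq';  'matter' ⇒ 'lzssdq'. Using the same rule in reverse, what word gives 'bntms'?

Compare letters: p→o is +25, r→q is +25, o→n is +25 — a constant shift. This is a Caesar cipher with shift 25.
Decoding bntms: b−25=c, n−25=o, t−25=u, m−25=n, s−25=t.

count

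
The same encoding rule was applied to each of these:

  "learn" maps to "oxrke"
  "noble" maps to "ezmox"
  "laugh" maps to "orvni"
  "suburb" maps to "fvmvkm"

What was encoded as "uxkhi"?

perch

l(11)→o(14) and e(4)→x(23) fit y≡21x+17 (mod 26); the inverse of 21 mod 26 is 5. Treating letters as 0–25, the rule is x ↦ 21x + 17 (mod 26).
Decoding uxkhi: u(20)→5·(20−17)≡15=p; x(23)→5·(23−17)≡4=e; k(10)→5·(10−17)≡17=r; h(7)→5·(7−17)≡2=c; i(8)→5·(8−17)≡7=h (all mod 26).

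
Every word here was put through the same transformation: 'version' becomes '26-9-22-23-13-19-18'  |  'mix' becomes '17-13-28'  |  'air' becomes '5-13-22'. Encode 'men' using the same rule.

v is letter #22 and maps to 26: an offset of 4. The number is (letter's place in the alphabet, a=1) + 4.
Applying it to men: m=13→17, e=5→9, n=14→18.

17-9-18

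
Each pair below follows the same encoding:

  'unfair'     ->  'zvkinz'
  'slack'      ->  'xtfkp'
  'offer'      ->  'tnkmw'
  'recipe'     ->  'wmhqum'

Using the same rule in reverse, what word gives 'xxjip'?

Shifts by position in unfair: pos 0: u→z (+5), pos 1: n→v (+8), pos 2: f→k (+5), pos 3: a→i (+8) — repeating every 2. The shifts repeat in a cycle of length 2: positions 0,1,… shift by +5, +8, then the pattern repeats.
Undoing it on xxjip: x−5=s, x−8=p, j−5=e, i−8=a, p−5=k.

speak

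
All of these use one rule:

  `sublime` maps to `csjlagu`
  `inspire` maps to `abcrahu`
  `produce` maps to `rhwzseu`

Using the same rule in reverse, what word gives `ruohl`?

pearl

Each letter's alphabet position (a=0..z=25) is mapped through 21·x+14 mod 26 — an affine cipher.
Reversing it on ruohl: r(17)→5·(17−14)≡15=p; u(20)→5·(20−14)≡4=e; o(14)→5·(14−14)≡0=a; h(7)→5·(7−14)≡17=r; l(11)→5·(11−14)≡11=l (all mod 26).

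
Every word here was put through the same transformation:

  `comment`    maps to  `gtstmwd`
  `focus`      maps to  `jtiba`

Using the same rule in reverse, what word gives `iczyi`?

extra

In comment: c→g is +4, o→t is +5, m→s is +6, m→t is +7 — the shift increases by 1 each position. Each letter shifts forward by (position + 4), i.e. 4, 5, 6, … — the shift grows by one for each successive letter.
Decoding iczyi: i−4=e, c−5=x, z−6=t, y−7=r, i−8=a.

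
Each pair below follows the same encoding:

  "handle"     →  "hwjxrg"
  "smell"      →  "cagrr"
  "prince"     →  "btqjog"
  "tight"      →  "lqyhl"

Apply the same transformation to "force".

Each letter's alphabet position (a=0..z=25) is mapped through 9·x+22 mod 26 — an affine cipher.
On force: f(5)→9·5+22≡15=p; o(14)→9·14+22≡18=s; r(17)→9·17+22≡19=t; c(2)→9·2+22≡14=o; e(4)→9·4+22≡6=g (all mod 26).

pstog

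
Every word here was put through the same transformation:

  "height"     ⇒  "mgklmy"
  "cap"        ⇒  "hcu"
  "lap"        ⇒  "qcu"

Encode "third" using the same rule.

ymkwi

Vowels shift forward by 2 and consonants shift forward by 5.
On third: t(cons)+5=y, h(cons)+5=m, i(vowel)+2=k, r(cons)+5=w, d(cons)+5=i.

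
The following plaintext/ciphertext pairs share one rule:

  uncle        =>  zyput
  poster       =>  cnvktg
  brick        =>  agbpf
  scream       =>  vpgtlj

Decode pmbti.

chief

Each letter's alphabet position (a=0..z=25) is mapped through 15·x+11 mod 26 — an affine cipher.
Undoing it on pmbti: p(15)→7·(15−11)≡2=c; m(12)→7·(12−11)≡7=h; b(1)→7·(1−11)≡8=i; t(19)→7·(19−11)≡4=e; i(8)→7·(8−11)≡5=f (all mod 26).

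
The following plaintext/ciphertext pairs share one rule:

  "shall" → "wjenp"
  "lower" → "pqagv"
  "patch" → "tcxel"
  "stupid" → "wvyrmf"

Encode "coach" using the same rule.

gqeel

Shifts by position in shall: pos 0: s→w (+4), pos 1: h→j (+2), pos 2: a→e (+4), pos 3: l→n (+2) — repeating every 2. A repeating key of period 2 is used — shifts +4, +2 over and over.
On coach: c+4=g, o+2=q, a+4=e, c+2=e, h+4=l.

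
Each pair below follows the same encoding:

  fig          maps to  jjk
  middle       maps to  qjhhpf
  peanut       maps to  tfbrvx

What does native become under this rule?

rbxjzf

Vowels shift forward by 1 and consonants shift forward by 4.
For native: n(cons)+4=r, a(vowel)+1=b, t(cons)+4=x, i(vowel)+1=j, v(cons)+4=z, e(vowel)+1=f.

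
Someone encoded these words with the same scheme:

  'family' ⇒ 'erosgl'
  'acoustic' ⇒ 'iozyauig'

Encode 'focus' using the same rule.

yaiul

The output letters match the input read backwards, each shifted +6: family reversed is ylimaf. The word is reversed, then every letter is shifted forward by 6.
For focus: reverse → sucof; then shift: s+6=y, u+6=a, c+6=i, o+6=u, f+6=l.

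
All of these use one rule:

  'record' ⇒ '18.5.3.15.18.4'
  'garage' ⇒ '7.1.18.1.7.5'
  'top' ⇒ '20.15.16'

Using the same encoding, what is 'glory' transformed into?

7.12.15.18.25

r is letter #18 and maps to 18: an offset of 0. Letters become their 1-indexed alphabet positions: a=1 … z=26.
For glory: g=7→7, l=12→12, o=15→15, r=18→18, y=25→25.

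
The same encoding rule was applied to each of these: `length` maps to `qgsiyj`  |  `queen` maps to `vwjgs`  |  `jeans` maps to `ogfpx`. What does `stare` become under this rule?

Shifts by position in length: pos 0: l→q (+5), pos 1: e→g (+2), pos 2: n→s (+5), pos 3: g→i (+2) — repeating every 2. The shifts repeat in a cycle of length 2: positions 0,1,… shift by +5, +2, then the pattern repeats.
Applying it to stare: s+5=x, t+2=v, a+5=f, r+2=t, e+5=j.

xvftj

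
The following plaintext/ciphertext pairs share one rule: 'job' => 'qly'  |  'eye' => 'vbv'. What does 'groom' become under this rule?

tilln

Each letter is replaced by its mirror in the alphabet: a↔z, b↔y, c↔x, and so on (the Atbash cipher).
For groom: g↔t, r↔i, o↔l, o↔l, m↔n.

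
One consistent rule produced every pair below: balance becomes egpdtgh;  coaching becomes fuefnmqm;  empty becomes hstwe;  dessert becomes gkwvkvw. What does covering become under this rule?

It's a Vigenère-style cipher with numeric key [3,6,4]: position i shifts by key[i mod 3].
On covering: c+3=f, o+6=u, v+4=z, e+3=h, r+6=x, i+4=m, n+3=q, g+6=m.

fuzhxmqm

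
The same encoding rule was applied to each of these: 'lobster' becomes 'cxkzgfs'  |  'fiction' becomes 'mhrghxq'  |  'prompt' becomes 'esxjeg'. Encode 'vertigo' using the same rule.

ufsghtx

l(11)→c(2) and o(14)→x(23) fit y≡7x+3 (mod 26); the inverse of 7 mod 26 is 15. Each letter's alphabet position (a=0..z=25) is mapped through 7·x+3 mod 26 — an affine cipher.
For vertigo: v(21)→7·21+3≡20=u; e(4)→7·4+3≡5=f; r(17)→7·17+3≡18=s; t(19)→7·19+3≡6=g; i(8)→7·8+3≡7=h; g(6)→7·6+3≡19=t; o(14)→7·14+3≡23=x (all mod 26).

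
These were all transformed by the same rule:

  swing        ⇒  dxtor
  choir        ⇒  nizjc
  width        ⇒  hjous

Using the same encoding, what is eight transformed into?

pjrie

Shifts by position in swing: pos 0: s→d (+11), pos 1: w→x (+1), pos 2: i→t (+11), pos 3: n→o (+1) — repeating every 2. It's a Vigenère-style cipher with numeric key [11,1]: position i shifts by key[i mod 2].
Applying it to eight: e+11=p, i+1=j, g+11=r, h+1=i, t+11=e.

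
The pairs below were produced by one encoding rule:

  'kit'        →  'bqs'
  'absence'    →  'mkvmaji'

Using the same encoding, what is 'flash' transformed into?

The output letters match the input read backwards, each shifted +8: kit reversed is tik. The word is reversed, then every letter is shifted forward by 8.
Applying it to flash: reverse → hsalf; then shift: h+8=p, s+8=a, a+8=i, l+8=t, f+8=n.

paitn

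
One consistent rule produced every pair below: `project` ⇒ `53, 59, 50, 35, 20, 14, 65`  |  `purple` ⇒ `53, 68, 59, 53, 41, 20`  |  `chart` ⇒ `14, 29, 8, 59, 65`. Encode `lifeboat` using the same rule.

p(#16)→53 and r(#18)→59: differences scale by 3, so n = 3·pos + 5. Each letter becomes 3×(its alphabet position, a=1..z=26) + 5.
On lifeboat: l=12→41, i=9→32, f=6→23, e=5→20, b=2→11, o=15→50, a=1→8, t=20→65.

41, 32, 23, 20, 11, 50, 8, 65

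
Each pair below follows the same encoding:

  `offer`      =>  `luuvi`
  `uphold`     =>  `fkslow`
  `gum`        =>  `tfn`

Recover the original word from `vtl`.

ego

Each pair mirrors across the alphabet (o↔l, f↔u, f↔u): positions sum to 25. This is the alphabet-reversal cipher (Atbash): a becomes z, b becomes y, etc.
Reversing it on vtl: v↔e, t↔g, l↔o.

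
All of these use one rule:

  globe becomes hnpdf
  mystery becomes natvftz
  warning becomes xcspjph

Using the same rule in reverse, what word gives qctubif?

passage

Shifts by position in globe: pos 0: g→h (+1), pos 1: l→n (+2), pos 2: o→p (+1), pos 3: b→d (+2) — repeating every 2. The shifts repeat in a cycle of length 2: positions 0,1,… shift by +1, +2, then the pattern repeats.
Decoding qctubif: q−1=p, c−2=a, t−1=s, u−2=s, b−1=a, i−2=g, f−1=e.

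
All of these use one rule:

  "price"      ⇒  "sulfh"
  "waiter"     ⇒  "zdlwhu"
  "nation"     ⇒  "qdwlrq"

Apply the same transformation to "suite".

Compare letters: p→s is +3, r→u is +3, i→l is +3 — a constant shift. It's a constant shift of +3 (ROT3).
On suite: s+3=v, u+3=x, i+3=l, t+3=w, e+3=h.

vxlwh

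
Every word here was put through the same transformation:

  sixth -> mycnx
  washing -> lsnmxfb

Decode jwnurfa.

The output letters match the input read backwards, each shifted +5: sixth reversed is htxis. The word is reversed, then every letter is shifted forward by 5.
Undoing it on jwnurfa: shift back: j−5=e, w−5=r, n−5=i, u−5=p, r−5=m, f−5=a, a−5=v → eripmav; then reverse → vampire.

vampire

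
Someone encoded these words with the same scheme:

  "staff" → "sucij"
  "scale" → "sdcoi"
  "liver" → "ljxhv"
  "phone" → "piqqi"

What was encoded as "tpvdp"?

In staff: s→s is +0, t→u is +1, a→c is +2, f→i is +3 — the shift increases by 1 each position. Letter i (0-indexed) is shifted by i+0, so successive shifts are 0, 1, 2, ….
Reversing it on tpvdp: t−0=t, p−1=o, v−2=t, d−3=a, p−4=l.

total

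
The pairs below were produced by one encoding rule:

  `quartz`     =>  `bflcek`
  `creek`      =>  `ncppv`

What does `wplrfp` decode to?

Compare letters: q→b is +11, u→f is +11, a→l is +11 — a constant shift. It's a constant shift of +11 (ROT11).
Undoing it on wplrfp: w−11=l, p−11=e, l−11=a, r−11=g, f−11=u, p−11=e.

league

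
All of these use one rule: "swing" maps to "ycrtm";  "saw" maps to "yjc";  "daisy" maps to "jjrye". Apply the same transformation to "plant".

The rule splits by letter class: vowels +9, consonants +6.
For plant: p(cons)+6=v, l(cons)+6=r, a(vowel)+9=j, n(cons)+6=t, t(cons)+6=z.

vrjtz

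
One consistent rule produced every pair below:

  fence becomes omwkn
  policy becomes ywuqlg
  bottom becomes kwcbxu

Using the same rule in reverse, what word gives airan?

raise

Shifts by position in fence: pos 0: f→o (+9), pos 1: e→m (+8), pos 2: n→w (+9), pos 3: c→k (+8) — repeating every 2. A repeating key of period 2 is used — shifts +9, +8 over and over.
Reversing it on airan: a−9=r, i−8=a, r−9=i, a−8=s, n−9=e.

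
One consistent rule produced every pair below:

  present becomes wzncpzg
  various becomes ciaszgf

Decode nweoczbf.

governor

In present: p→w is +7, r→z is +8, e→n is +9, s→c is +10 — the shift increases by 1 each position. The shift increases by 1 at each position, starting from +7: 7, 8, 9, ….
Reversing it on nweoczbf: n−7=g, w−8=o, e−9=v, o−10=e, c−11=r, z−12=n, b−13=o, f−14=r.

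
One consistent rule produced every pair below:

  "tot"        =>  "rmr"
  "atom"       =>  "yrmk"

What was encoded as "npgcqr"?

This is a Caesar cipher with shift 24.
Decoding npgcqr: n−24=p, p−24=r, g−24=i, c−24=e, q−24=s, r−24=t.

priest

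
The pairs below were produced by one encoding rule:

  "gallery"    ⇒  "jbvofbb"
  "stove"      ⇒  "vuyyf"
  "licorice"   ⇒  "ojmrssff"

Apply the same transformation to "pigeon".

sjqhpx

Shifts by position in gallery: pos 0: g→j (+3), pos 1: a→b (+1), pos 2: l→v (+10), pos 3: l→o (+3), pos 4: e→f (+1), pos 5: r→b (+10) — repeating every 3. The shifts repeat in a cycle of length 3: positions 0,1,… shift by +3, +1, +10, then the pattern repeats.
On pigeon: p+3=s, i+1=j, g+10=q, e+3=h, o+1=p, n+10=x.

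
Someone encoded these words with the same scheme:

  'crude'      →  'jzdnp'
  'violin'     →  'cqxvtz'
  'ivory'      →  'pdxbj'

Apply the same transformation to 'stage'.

Letter i (0-indexed) is shifted by i+7, so successive shifts are 7, 8, 9, ….
For stage: s+7=z, t+8=b, a+9=j, g+10=q, e+11=p.

zbjqp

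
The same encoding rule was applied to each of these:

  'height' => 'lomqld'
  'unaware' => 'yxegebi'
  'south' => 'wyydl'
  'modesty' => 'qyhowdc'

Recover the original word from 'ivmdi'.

elite

A repeating key of period 2 is used — shifts +4, +10 over and over.
Undoing it on ivmdi: i−4=e, v−10=l, m−4=i, d−10=t, i−4=e.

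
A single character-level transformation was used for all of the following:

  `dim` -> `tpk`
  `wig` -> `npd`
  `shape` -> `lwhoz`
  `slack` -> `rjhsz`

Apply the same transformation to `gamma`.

The output letters match the input read backwards, each shifted +7: dim reversed is mid. The word is reversed, then every letter is shifted forward by 7.
Applying it to gamma: reverse → ammag; then shift: a+7=h, m+7=t, m+7=t, a+7=h, g+7=n.

htthn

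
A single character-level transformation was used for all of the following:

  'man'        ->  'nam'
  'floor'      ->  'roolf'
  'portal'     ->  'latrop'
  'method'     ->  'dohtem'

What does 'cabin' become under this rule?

The word is simply reversed.
Applying it to cabin: reverse → nibac.

nibac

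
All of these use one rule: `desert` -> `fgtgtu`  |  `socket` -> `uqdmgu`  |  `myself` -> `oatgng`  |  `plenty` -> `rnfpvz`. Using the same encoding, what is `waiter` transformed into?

ycjvgs

Shifts by position in desert: pos 0: d→f (+2), pos 1: e→g (+2), pos 2: s→t (+1), pos 3: e→g (+2), pos 4: r→t (+2), pos 5: t→u (+1) — repeating every 3. A repeating key of period 3 is used — shifts +2, +2, +1 over and over.
For waiter: w+2=y, a+2=c, i+1=j, t+2=v, e+2=g, r+1=s.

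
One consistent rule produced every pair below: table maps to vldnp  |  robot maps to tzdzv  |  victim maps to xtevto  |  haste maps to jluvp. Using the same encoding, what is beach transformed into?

dplej

The shift depends on letter class: consonant t→v is +2, but vowel a→l is +11. The rule splits by letter class: vowels +11, consonants +2.
For beach: b(cons)+2=d, e(vowel)+11=p, a(vowel)+11=l, c(cons)+2=e, h(cons)+2=j.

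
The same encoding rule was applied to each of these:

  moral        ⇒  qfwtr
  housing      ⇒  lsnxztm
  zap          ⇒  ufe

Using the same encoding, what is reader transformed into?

wjifjw

The output letters match the input read backwards, each shifted +5: moral reversed is larom. Two steps: reverse the string, then apply a Caesar shift of +5.
For reader: reverse → redaer; then shift: r+5=w, e+5=j, d+5=i, a+5=f, e+5=j, r+5=w.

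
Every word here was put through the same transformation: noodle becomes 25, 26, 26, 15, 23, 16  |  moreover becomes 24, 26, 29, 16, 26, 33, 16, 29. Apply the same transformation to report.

29, 16, 27, 26, 29, 31

n is letter #14 and maps to 25: an offset of 11. The number is (letter's place in the alphabet, a=1) + 11.
For report: r=18→29, e=5→16, p=16→27, o=15→26, r=18→29, t=20→31.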